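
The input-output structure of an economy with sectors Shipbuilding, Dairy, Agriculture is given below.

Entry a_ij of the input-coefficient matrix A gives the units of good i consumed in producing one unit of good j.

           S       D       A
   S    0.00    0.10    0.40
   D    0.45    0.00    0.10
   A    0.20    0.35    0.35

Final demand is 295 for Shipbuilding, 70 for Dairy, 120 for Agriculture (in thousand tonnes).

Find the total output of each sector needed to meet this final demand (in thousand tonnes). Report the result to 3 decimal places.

x_S = 555.814, x_D = 375.922, x_A = 558.054

I − A =
  [   1.00    -0.10    -0.40]
  [  -0.45     1.00    -0.10]
  [  -0.20    -0.35     0.65]
Cofactors of I−A, C_ij = (−1)^(i+j)·(minor ij) (rows/columns in the sector order above):
  C_11 = (1.00)(0.65) − (-0.10)(-0.35) = 0.6150
  C_12 = −[(-0.45)(0.65) − (-0.10)(-0.20)] = 0.3125
  C_13 = (-0.45)(-0.35) − (1.00)(-0.20) = 0.3575
  C_21 = −[(-0.10)(0.65) − (-0.40)(-0.35)] = 0.2050
  C_22 = (1.00)(0.65) − (-0.40)(-0.20) = 0.5700
  C_23 = −[(1.00)(-0.35) − (-0.10)(-0.20)] = 0.3700
  C_31 = (-0.10)(-0.10) − (-0.40)(1.00) = 0.4100
  C_32 = −[(1.00)(-0.10) − (-0.40)(-0.45)] = 0.2800
  C_33 = (1.00)(1.00) − (-0.10)(-0.45) = 0.9550
det(I−A) = Σ_j (I−A)_1j·C_1j = (1.00)(0.6150) + (-0.10)(0.3125) + (-0.40)(0.3575) = 0.44075
adj(I−A) = Cᵀ =
  [ 0.6150   0.2050   0.4100]
  [ 0.3125   0.5700   0.2800]
  [ 0.3575   0.3700   0.9550]
(I − A)⁻¹ = adj(I−A) / det(I−A) ≈
  [   1.3953     0.4651     0.9302]
  [   0.7090     1.2933     0.6353]
  [   0.8111     0.8395     2.1668]
x = (I − A)⁻¹ d = adj(I−A)·d / det(I−A), with det(I−A) = 0.44075:
  x_S = (0.6150·295 + 0.2050·70 + 0.4100·120) / 0.44075 = 244.975 / 0.44075 ≈ 555.814
  x_D = (0.3125·295 + 0.5700·70 + 0.2800·120) / 0.44075 = 165.6875 / 0.44075 ≈ 375.922
  x_A = (0.3575·295 + 0.3700·70 + 0.9550·120) / 0.44075 = 245.9625 / 0.44075 ≈ 558.054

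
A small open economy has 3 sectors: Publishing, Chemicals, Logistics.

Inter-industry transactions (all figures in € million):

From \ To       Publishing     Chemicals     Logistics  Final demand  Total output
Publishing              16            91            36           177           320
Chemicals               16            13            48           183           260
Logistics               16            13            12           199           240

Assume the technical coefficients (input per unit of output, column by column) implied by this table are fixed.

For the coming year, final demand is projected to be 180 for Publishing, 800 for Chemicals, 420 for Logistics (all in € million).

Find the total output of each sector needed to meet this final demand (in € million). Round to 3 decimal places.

x_1 = 636.269, x_2 = 986.650, x_3 = 527.522

Technical coefficients a_ij = z_ij / X_j:
  a_11 = 16/320 = 0.05, a_21 = 16/320 = 0.05, a_31 = 16/320 = 0.05
  a_12 = 91/260 = 0.35, a_22 = 13/260 = 0.05, a_32 = 13/260 = 0.05
  a_13 = 36/240 = 0.15, a_23 = 48/240 = 0.20, a_33 = 12/240 = 0.05
I − A =
  [   0.95    -0.35    -0.15]
  [  -0.05     0.95    -0.20]
  [  -0.05    -0.05     0.95]
Cofactors of I−A, C_ij = (−1)^(i+j)·(minor ij) (rows/columns in the sector order above):
  C_11 = (0.95)(0.95) − (-0.20)(-0.05) = 0.8925
  C_12 = −[(-0.05)(0.95) − (-0.20)(-0.05)] = 0.0575
  C_13 = (-0.05)(-0.05) − (0.95)(-0.05) = 0.0500
  C_21 = −[(-0.35)(0.95) − (-0.15)(-0.05)] = 0.3400
  C_22 = (0.95)(0.95) − (-0.15)(-0.05) = 0.8950
  C_23 = −[(0.95)(-0.05) − (-0.35)(-0.05)] = 0.0650
  C_31 = (-0.35)(-0.20) − (-0.15)(0.95) = 0.2125
  C_32 = −[(0.95)(-0.20) − (-0.15)(-0.05)] = 0.1975
  C_33 = (0.95)(0.95) − (-0.35)(-0.05) = 0.8850
det(I−A) = Σ_j (I−A)_1j·C_1j = (0.95)(0.8925) + (-0.35)(0.0575) + (-0.15)(0.0500) = 0.82025
adj(I−A) = Cᵀ =
  [ 0.8925   0.3400   0.2125]
  [ 0.0575   0.8950   0.1975]
  [ 0.0500   0.0650   0.8850]
(I − A)⁻¹ = adj(I−A) / det(I−A) ≈
  [   1.0881     0.4145     0.2591]
  [   0.0701     1.0911     0.2408]
  [   0.0610     0.0792     1.0789]
x = (I − A)⁻¹ d = adj(I−A)·d / det(I−A), with det(I−A) = 0.82025:
  x_1 = (0.8925·180 + 0.3400·800 + 0.2125·420) / 0.82025 = 521.90 / 0.82025 ≈ 636.269
  x_2 = (0.0575·180 + 0.8950·800 + 0.1975·420) / 0.82025 = 809.30 / 0.82025 ≈ 986.650
  x_3 = (0.0500·180 + 0.0650·800 + 0.8850·420) / 0.82025 = 432.70 / 0.82025 ≈ 527.522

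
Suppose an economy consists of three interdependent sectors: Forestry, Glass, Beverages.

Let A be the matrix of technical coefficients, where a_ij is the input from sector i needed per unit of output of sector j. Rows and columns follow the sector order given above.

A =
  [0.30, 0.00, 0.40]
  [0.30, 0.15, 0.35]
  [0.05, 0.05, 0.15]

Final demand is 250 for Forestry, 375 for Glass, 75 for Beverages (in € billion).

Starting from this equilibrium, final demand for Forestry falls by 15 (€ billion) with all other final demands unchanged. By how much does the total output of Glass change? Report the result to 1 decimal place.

I − A =
  [   0.70     0.00    -0.40]
  [  -0.30     0.85    -0.35]
  [  -0.05    -0.05     0.85]
Cofactors of I−A, C_ij = (−1)^(i+j)·(minor ij) (rows/columns in the sector order above):
  C_11 = (0.85)(0.85) − (-0.35)(-0.05) = 0.7050
  C_12 = −[(-0.30)(0.85) − (-0.35)(-0.05)] = 0.2725
  C_13 = (-0.30)(-0.05) − (0.85)(-0.05) = 0.0575
  C_21 = −[(0.00)(0.85) − (-0.40)(-0.05)] = 0.0200
  C_22 = (0.70)(0.85) − (-0.40)(-0.05) = 0.5750
  C_23 = −[(0.70)(-0.05) − (0.00)(-0.05)] = 0.0350
  C_31 = (0.00)(-0.35) − (-0.40)(0.85) = 0.3400
  C_32 = −[(0.70)(-0.35) − (-0.40)(-0.30)] = 0.3650
  C_33 = (0.70)(0.85) − (0.00)(-0.30) = 0.5950
det(I−A) = Σ_j (I−A)_1j·C_1j = (0.70)(0.7050) + (0.00)(0.2725) + (-0.40)(0.0575) = 0.4705
adj(I−A) = Cᵀ =
  [ 0.7050   0.0200   0.3400]
  [ 0.2725   0.5750   0.3650]
  [ 0.0575   0.0350   0.5950]
(I − A)⁻¹ = adj(I−A) / det(I−A) ≈
  [   1.4984     0.0425     0.7226]
  [   0.5792     1.2221     0.7758]
  [   0.1222     0.0744     1.2646]
Δx = (I − A)⁻¹ Δd with Δd having -15 in the Forestry component and 0 elsewhere.
So Δx_G = L_GF · (-15), where L_GF = adj(I−A)_GF / det(I−A) = 0.2725 / 0.4705.
Δx_G = 0.2725 × (-15) / 0.4705 = -4.0875 / 0.4705 ≈ -8.7.

Δx_G = -8.7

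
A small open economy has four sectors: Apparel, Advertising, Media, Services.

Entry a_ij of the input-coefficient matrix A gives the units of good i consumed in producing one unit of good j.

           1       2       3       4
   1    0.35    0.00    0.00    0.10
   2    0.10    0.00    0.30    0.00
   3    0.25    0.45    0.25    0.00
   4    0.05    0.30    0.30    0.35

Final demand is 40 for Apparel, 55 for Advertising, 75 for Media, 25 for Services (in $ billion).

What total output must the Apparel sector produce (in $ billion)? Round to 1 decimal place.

x_1 = 92.2

I − A =
  [   0.65     0.00     0.00    -0.10]
  [  -0.10     1.00    -0.30     0.00]
  [  -0.25    -0.45     0.75     0.00]
  [  -0.05    -0.30    -0.30     0.65]
Compute the cofactors C_ij = (−1)^(i+j)·(3×3 minor ij) of I−A; the adjugate is their transpose:
adj(I−A) = Cᵀ =
  [ 0.399750   0.036000   0.039000   0.061500]
  [ 0.097500   0.305625   0.128250   0.015000]
  [ 0.191750   0.195375   0.414500   0.029500]
  [ 0.164250   0.234000   0.253500   0.399750]
det(I−A) = Σ_j (I−A)_1j·C_1j = (0.65)(0.399750) + (0.00)(0.097500) + (0.00)(0.191750) + (-0.10)(0.164250) = 0.2434125
(I − A)⁻¹ = adj(I−A) / det(I−A) ≈
  [   1.6423     0.1479     0.1602     0.2527]
  [   0.4006     1.2556     0.5269     0.0616]
  [   0.7878     0.8026     1.7029     0.1212]
  [   0.6748     0.9613     1.0414     1.6423]
x = (I − A)⁻¹ d = adj(I−A)·d / det(I−A), with det(I−A) = 0.2434125:
  x_1 = (0.399750·40 + 0.036000·55 + 0.039000·75 + 0.061500·25) / 0.2434125 = 22.4325 / 0.2434125 ≈ 92.2
  x_2 = (0.097500·40 + 0.305625·55 + 0.128250·75 + 0.015000·25) / 0.2434125 = 30.703125 / 0.2434125 ≈ 126.1
  x_3 = (0.191750·40 + 0.195375·55 + 0.414500·75 + 0.029500·25) / 0.2434125 = 50.240625 / 0.2434125 ≈ 206.4
  x_4 = (0.164250·40 + 0.234000·55 + 0.253500·75 + 0.399750·25) / 0.2434125 = 48.44625 / 0.2434125 ≈ 199.0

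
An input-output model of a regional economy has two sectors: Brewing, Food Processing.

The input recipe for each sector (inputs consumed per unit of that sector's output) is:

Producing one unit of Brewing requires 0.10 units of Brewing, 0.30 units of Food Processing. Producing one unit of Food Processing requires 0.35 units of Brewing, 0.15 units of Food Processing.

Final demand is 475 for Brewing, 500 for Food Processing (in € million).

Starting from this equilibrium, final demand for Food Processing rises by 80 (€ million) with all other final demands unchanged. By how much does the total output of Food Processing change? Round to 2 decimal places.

I − A =
  [   0.90    -0.35]
  [  -0.30     0.85]
det(I−A) = (0.90)(0.85) − (-0.35)(-0.30) = 0.6600
adj(I−A) = [[0.85, 0.35], [0.30, 0.90]]
(I − A)⁻¹ = adj(I−A) / det(I−A) ≈
  [   1.2879     0.5303]
  [   0.4545     1.3636]
Δx = (I − A)⁻¹ Δd with Δd having +80 in the Food Processing component and 0 elsewhere.
So Δx_F = L_FF · (+80), where L_FF = adj(I−A)_FF / det(I−A) = 0.90 / 0.6600.
Δx_F = 0.90 × (+80) / 0.6600 = 72.00 / 0.6600 ≈ 109.09.

Δx_F = 109.09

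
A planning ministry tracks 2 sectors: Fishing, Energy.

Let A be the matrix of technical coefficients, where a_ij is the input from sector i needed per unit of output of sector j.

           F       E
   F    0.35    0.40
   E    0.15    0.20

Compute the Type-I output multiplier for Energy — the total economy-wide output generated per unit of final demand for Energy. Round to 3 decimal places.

I − A =
  [   0.65    -0.40]
  [  -0.15     0.80]
det(I−A) = (0.65)(0.80) − (-0.40)(-0.15) = 0.4600
adj(I−A) = [[0.80, 0.40], [0.15, 0.65]]
(I − A)⁻¹ = adj(I−A) / det(I−A) ≈
  [   1.7391     0.8696]
  [   0.3261     1.4130]
The output multiplier for sector j is the column-j sum of the Leontief inverse (I − A)⁻¹ = adj(I−A) / det(I−A).
Column E of adj(I−A): (0.40, 0.65); det(I−A) = 0.4600.
m_E = (0.40 + 0.65) / 0.4600 = 1.05 / 0.4600 ≈ 2.283.

m_E = 2.283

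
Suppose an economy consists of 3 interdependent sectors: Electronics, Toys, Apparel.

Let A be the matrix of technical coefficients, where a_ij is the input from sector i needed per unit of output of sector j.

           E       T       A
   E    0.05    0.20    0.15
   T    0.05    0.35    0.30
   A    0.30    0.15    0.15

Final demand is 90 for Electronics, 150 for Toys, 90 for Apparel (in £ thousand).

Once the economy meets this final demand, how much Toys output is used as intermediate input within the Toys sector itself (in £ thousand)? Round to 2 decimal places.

I − A =
  [   0.95    -0.20    -0.15]
  [  -0.05     0.65    -0.30]
  [  -0.30    -0.15     0.85]
Cofactors of I−A, C_ij = (−1)^(i+j)·(minor ij) (rows/columns in the sector order above):
  C_11 = (0.65)(0.85) − (-0.30)(-0.15) = 0.5075
  C_12 = −[(-0.05)(0.85) − (-0.30)(-0.30)] = 0.1325
  C_13 = (-0.05)(-0.15) − (0.65)(-0.30) = 0.2025
  C_21 = −[(-0.20)(0.85) − (-0.15)(-0.15)] = 0.1925
  C_22 = (0.95)(0.85) − (-0.15)(-0.30) = 0.7625
  C_23 = −[(0.95)(-0.15) − (-0.20)(-0.30)] = 0.2025
  C_31 = (-0.20)(-0.30) − (-0.15)(0.65) = 0.1575
  C_32 = −[(0.95)(-0.30) − (-0.15)(-0.05)] = 0.2925
  C_33 = (0.95)(0.65) − (-0.20)(-0.05) = 0.6075
det(I−A) = Σ_j (I−A)_1j·C_1j = (0.95)(0.5075) + (-0.20)(0.1325) + (-0.15)(0.2025) = 0.42525
adj(I−A) = Cᵀ =
  [ 0.5075   0.1925   0.1575]
  [ 0.1325   0.7625   0.2925]
  [ 0.2025   0.2025   0.6075]
(I − A)⁻¹ = adj(I−A) / det(I−A) ≈
  [   1.1934     0.4527     0.3704]
  [   0.3116     1.7931     0.6878]
  [   0.4762     0.4762     1.4286]
First solve x = (I − A)⁻¹ d = adj(I−A)·d / det(I−A); in particular x_T = (0.1325·90 + 0.7625·150 + 0.2925·90) / 0.42525 = 152.625 / 0.42525 ≈ 358.9065.
Intermediate flow from T to T: z_TT = a_TT · x_T = 0.35 × 152.625 / 0.42525 = 53.41875 / 0.42525 ≈ 125.62.

z_TT = 125.62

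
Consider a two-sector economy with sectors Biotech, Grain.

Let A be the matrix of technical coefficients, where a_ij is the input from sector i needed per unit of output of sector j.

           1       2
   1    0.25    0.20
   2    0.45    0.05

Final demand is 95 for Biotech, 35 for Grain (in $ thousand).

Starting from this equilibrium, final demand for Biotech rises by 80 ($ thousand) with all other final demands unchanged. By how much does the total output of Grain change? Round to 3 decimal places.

Δx_2 = 57.831

I − A =
  [   0.75    -0.20]
  [  -0.45     0.95]
det(I−A) = (0.75)(0.95) − (-0.20)(-0.45) = 0.6225
adj(I−A) = [[0.95, 0.20], [0.45, 0.75]]
(I − A)⁻¹ = adj(I−A) / det(I−A) ≈
  [   1.5261     0.3213]
  [   0.7229     1.2048]
Δx = (I − A)⁻¹ Δd with Δd having +80 in the Biotech component and 0 elsewhere.
So Δx_2 = L_21 · (+80), where L_21 = adj(I−A)_21 / det(I−A) = 0.45 / 0.6225.
Δx_2 = 0.45 × (+80) / 0.6225 = 36.00 / 0.6225 ≈ 57.831.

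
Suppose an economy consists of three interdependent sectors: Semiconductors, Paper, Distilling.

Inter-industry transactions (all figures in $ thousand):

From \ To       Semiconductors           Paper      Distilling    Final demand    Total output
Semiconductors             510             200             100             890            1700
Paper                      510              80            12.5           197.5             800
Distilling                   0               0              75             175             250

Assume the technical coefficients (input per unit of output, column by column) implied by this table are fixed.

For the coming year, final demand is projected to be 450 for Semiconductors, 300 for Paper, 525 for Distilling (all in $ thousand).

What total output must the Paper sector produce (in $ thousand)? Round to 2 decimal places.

Technical coefficients a_ij = z_ij / X_j:
  a_11 = 510/1700 = 0.30, a_21 = 510/1700 = 0.30, a_31 = 0/1700 = 0.00
  a_12 = 200/800 = 0.25, a_22 = 80/800 = 0.10, a_32 = 0/800 = 0.00
  a_13 = 100/250 = 0.40, a_23 = 12.5/250 = 0.05, a_33 = 75/250 = 0.30
I − A =
  [   0.70    -0.25    -0.40]
  [  -0.30     0.90    -0.05]
  [   0.00     0.00     0.70]
Cofactors of I−A, C_ij = (−1)^(i+j)·(minor ij) (rows/columns in the sector order above):
  C_11 = (0.90)(0.70) − (-0.05)(0.00) = 0.6300
  C_12 = −[(-0.30)(0.70) − (-0.05)(0.00)] = 0.2100
  C_13 = (-0.30)(0.00) − (0.90)(0.00) = 0.0000
  C_21 = −[(-0.25)(0.70) − (-0.40)(0.00)] = 0.1750
  C_22 = (0.70)(0.70) − (-0.40)(0.00) = 0.4900
  C_23 = −[(0.70)(0.00) − (-0.25)(0.00)] = 0.0000
  C_31 = (-0.25)(-0.05) − (-0.40)(0.90) = 0.3725
  C_32 = −[(0.70)(-0.05) − (-0.40)(-0.30)] = 0.1550
  C_33 = (0.70)(0.90) − (-0.25)(-0.30) = 0.5550
det(I−A) = Σ_j (I−A)_1j·C_1j = (0.70)(0.6300) + (-0.25)(0.2100) + (-0.40)(0.0000) = 0.3885
adj(I−A) = Cᵀ =
  [ 0.6300   0.1750   0.3725]
  [ 0.2100   0.4900   0.1550]
  [ 0.0000   0.0000   0.5550]
(I − A)⁻¹ = adj(I−A) / det(I−A) ≈
  [   1.6216     0.4505     0.9588]
  [   0.5405     1.2613     0.3990]
  [   0.0000     0.0000     1.4286]
x = (I − A)⁻¹ d = adj(I−A)·d / det(I−A), with det(I−A) = 0.3885:
  x_1 = (0.6300·450 + 0.1750·300 + 0.3725·525) / 0.3885 = 531.5625 / 0.3885 ≈ 1368.24
  x_2 = (0.2100·450 + 0.4900·300 + 0.1550·525) / 0.3885 = 322.875 / 0.3885 ≈ 831.08
  x_3 = (0.0000·450 + 0.0000·300 + 0.5550·525) / 0.3885 = 291.375 / 0.3885 = 750.00

x_2 = 831.08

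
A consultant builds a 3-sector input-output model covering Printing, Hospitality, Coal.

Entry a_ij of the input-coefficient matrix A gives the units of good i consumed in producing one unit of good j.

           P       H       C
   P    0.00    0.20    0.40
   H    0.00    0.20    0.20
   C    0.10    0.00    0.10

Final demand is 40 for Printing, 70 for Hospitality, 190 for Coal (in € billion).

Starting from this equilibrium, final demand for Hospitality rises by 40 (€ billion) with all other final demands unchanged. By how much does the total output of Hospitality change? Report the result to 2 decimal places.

Δx_H = 50.29

I − A =
  [   1.00    -0.20    -0.40]
  [   0.00     0.80    -0.20]
  [  -0.10     0.00     0.90]
Cofactors of I−A, C_ij = (−1)^(i+j)·(minor ij) (rows/columns in the sector order above):
  C_11 = (0.80)(0.90) − (-0.20)(0.00) = 0.7200
  C_12 = −[(0.00)(0.90) − (-0.20)(-0.10)] = 0.0200
  C_13 = (0.00)(0.00) − (0.80)(-0.10) = 0.0800
  C_21 = −[(-0.20)(0.90) − (-0.40)(0.00)] = 0.1800
  C_22 = (1.00)(0.90) − (-0.40)(-0.10) = 0.8600
  C_23 = −[(1.00)(0.00) − (-0.20)(-0.10)] = 0.0200
  C_31 = (-0.20)(-0.20) − (-0.40)(0.80) = 0.3600
  C_32 = −[(1.00)(-0.20) − (-0.40)(0.00)] = 0.2000
  C_33 = (1.00)(0.80) − (-0.20)(0.00) = 0.8000
det(I−A) = Σ_j (I−A)_1j·C_1j = (1.00)(0.7200) + (-0.20)(0.0200) + (-0.40)(0.0800) = 0.6840
adj(I−A) = Cᵀ =
  [ 0.7200   0.1800   0.3600]
  [ 0.0200   0.8600   0.2000]
  [ 0.0800   0.0200   0.8000]
(I − A)⁻¹ = adj(I−A) / det(I−A) ≈
  [   1.0526     0.2632     0.5263]
  [   0.0292     1.2573     0.2924]
  [   0.1170     0.0292     1.1696]
Δx = (I − A)⁻¹ Δd with Δd having +40 in the Hospitality component and 0 elsewhere.
So Δx_H = L_HH · (+40), where L_HH = adj(I−A)_HH / det(I−A) = 0.8600 / 0.6840.
Δx_H = 0.8600 × (+40) / 0.6840 = 34.40 / 0.6840 ≈ 50.29.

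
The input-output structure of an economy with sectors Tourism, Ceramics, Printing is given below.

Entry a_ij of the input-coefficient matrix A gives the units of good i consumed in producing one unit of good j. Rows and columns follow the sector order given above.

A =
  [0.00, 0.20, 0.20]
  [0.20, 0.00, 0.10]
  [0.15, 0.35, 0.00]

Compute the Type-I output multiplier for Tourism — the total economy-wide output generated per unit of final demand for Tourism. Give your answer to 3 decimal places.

I − A =
  [   1.00    -0.20    -0.20]
  [  -0.20     1.00    -0.10]
  [  -0.15    -0.35     1.00]
Cofactors of I−A, C_ij = (−1)^(i+j)·(minor ij) (rows/columns in the sector order above):
  C_11 = (1.00)(1.00) − (-0.10)(-0.35) = 0.9650
  C_12 = −[(-0.20)(1.00) − (-0.10)(-0.15)] = 0.2150
  C_13 = (-0.20)(-0.35) − (1.00)(-0.15) = 0.2200
  C_21 = −[(-0.20)(1.00) − (-0.20)(-0.35)] = 0.2700
  C_22 = (1.00)(1.00) − (-0.20)(-0.15) = 0.9700
  C_23 = −[(1.00)(-0.35) − (-0.20)(-0.15)] = 0.3800
  C_31 = (-0.20)(-0.10) − (-0.20)(1.00) = 0.2200
  C_32 = −[(1.00)(-0.10) − (-0.20)(-0.20)] = 0.1400
  C_33 = (1.00)(1.00) − (-0.20)(-0.20) = 0.9600
det(I−A) = Σ_j (I−A)_1j·C_1j = (1.00)(0.9650) + (-0.20)(0.2150) + (-0.20)(0.2200) = 0.8780
adj(I−A) = Cᵀ =
  [ 0.9650   0.2700   0.2200]
  [ 0.2150   0.9700   0.1400]
  [ 0.2200   0.3800   0.9600]
(I − A)⁻¹ = adj(I−A) / det(I−A) ≈
  [   1.0991     0.3075     0.2506]
  [   0.2449     1.1048     0.1595]
  [   0.2506     0.4328     1.0934]
The output multiplier for sector j is the column-j sum of the Leontief inverse (I − A)⁻¹ = adj(I−A) / det(I−A).
Column T of adj(I−A): (0.9650, 0.2150, 0.2200); det(I−A) = 0.8780.
m_T = (0.9650 + 0.2150 + 0.2200) / 0.8780 = 1.40 / 0.8780 ≈ 1.595.

m_T = 1.595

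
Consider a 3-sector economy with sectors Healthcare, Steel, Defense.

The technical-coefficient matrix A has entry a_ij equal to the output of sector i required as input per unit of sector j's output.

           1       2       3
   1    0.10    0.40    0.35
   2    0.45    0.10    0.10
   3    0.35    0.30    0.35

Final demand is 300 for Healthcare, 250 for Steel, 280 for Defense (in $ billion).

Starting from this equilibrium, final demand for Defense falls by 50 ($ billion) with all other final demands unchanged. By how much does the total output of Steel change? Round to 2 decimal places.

Δx_2 = -58.65

I − A =
  [   0.90    -0.40    -0.35]
  [  -0.45     0.90    -0.10]
  [  -0.35    -0.30     0.65]
Cofactors of I−A, C_ij = (−1)^(i+j)·(minor ij) (rows/columns in the sector order above):
  C_11 = (0.90)(0.65) − (-0.10)(-0.30) = 0.5550
  C_12 = −[(-0.45)(0.65) − (-0.10)(-0.35)] = 0.3275
  C_13 = (-0.45)(-0.30) − (0.90)(-0.35) = 0.4500
  C_21 = −[(-0.40)(0.65) − (-0.35)(-0.30)] = 0.3650
  C_22 = (0.90)(0.65) − (-0.35)(-0.35) = 0.4625
  C_23 = −[(0.90)(-0.30) − (-0.40)(-0.35)] = 0.4100
  C_31 = (-0.40)(-0.10) − (-0.35)(0.90) = 0.3550
  C_32 = −[(0.90)(-0.10) − (-0.35)(-0.45)] = 0.2475
  C_33 = (0.90)(0.90) − (-0.40)(-0.45) = 0.6300
det(I−A) = Σ_j (I−A)_1j·C_1j = (0.90)(0.5550) + (-0.40)(0.3275) + (-0.35)(0.4500) = 0.2110
adj(I−A) = Cᵀ =
  [ 0.5550   0.3650   0.3550]
  [ 0.3275   0.4625   0.2475]
  [ 0.4500   0.4100   0.6300]
(I − A)⁻¹ = adj(I−A) / det(I−A) ≈
  [   2.6303     1.7299     1.6825]
  [   1.5521     2.1919     1.1730]
  [   2.1327     1.9431     2.9858]
Δx = (I − A)⁻¹ Δd with Δd having -50 in the Defense component and 0 elsewhere.
So Δx_2 = L_23 · (-50), where L_23 = adj(I−A)_23 / det(I−A) = 0.2475 / 0.2110.
Δx_2 = 0.2475 × (-50) / 0.2110 = -12.375 / 0.2110 ≈ -58.65.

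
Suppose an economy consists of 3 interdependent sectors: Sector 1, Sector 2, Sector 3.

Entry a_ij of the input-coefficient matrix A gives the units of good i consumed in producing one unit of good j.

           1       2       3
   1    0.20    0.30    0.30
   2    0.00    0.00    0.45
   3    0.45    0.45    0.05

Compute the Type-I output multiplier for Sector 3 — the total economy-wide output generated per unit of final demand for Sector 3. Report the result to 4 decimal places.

m_3 = 3.9652

I − A =
  [   0.80    -0.30    -0.30]
  [   0.00     1.00    -0.45]
  [  -0.45    -0.45     0.95]
Cofactors of I−A, C_ij = (−1)^(i+j)·(minor ij) (rows/columns in the sector order above):
  C_11 = (1.00)(0.95) − (-0.45)(-0.45) = 0.7475
  C_12 = −[(0.00)(0.95) − (-0.45)(-0.45)] = 0.2025
  C_13 = (0.00)(-0.45) − (1.00)(-0.45) = 0.4500
  C_21 = −[(-0.30)(0.95) − (-0.30)(-0.45)] = 0.4200
  C_22 = (0.80)(0.95) − (-0.30)(-0.45) = 0.6250
  C_23 = −[(0.80)(-0.45) − (-0.30)(-0.45)] = 0.4950
  C_31 = (-0.30)(-0.45) − (-0.30)(1.00) = 0.4350
  C_32 = −[(0.80)(-0.45) − (-0.30)(0.00)] = 0.3600
  C_33 = (0.80)(1.00) − (-0.30)(0.00) = 0.8000
det(I−A) = Σ_j (I−A)_1j·C_1j = (0.80)(0.7475) + (-0.30)(0.2025) + (-0.30)(0.4500) = 0.40225
adj(I−A) = Cᵀ =
  [ 0.7475   0.4200   0.4350]
  [ 0.2025   0.6250   0.3600]
  [ 0.4500   0.4950   0.8000]
(I − A)⁻¹ = adj(I−A) / det(I−A) ≈
  [   1.85830     1.04413     1.08142]
  [   0.50342     1.55376     0.89497]
  [   1.11871     1.23058     1.98881]
The output multiplier for sector j is the column-j sum of the Leontief inverse (I − A)⁻¹ = adj(I−A) / det(I−A).
Column 3 of adj(I−A): (0.4350, 0.3600, 0.8000); det(I−A) = 0.40225.
m_3 = (0.4350 + 0.3600 + 0.8000) / 0.40225 = 1.595 / 0.40225 ≈ 3.9652.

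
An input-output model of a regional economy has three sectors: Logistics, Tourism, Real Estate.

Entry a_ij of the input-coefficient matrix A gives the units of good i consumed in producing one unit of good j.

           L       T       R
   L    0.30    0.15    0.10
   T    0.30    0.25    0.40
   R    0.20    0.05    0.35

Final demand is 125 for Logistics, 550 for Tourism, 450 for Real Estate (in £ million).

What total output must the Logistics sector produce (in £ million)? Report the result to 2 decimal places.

x_L = 651.44

I − A =
  [   0.70    -0.15    -0.10]
  [  -0.30     0.75    -0.40]
  [  -0.20    -0.05     0.65]
Cofactors of I−A, C_ij = (−1)^(i+j)·(minor ij) (rows/columns in the sector order above):
  C_11 = (0.75)(0.65) − (-0.40)(-0.05) = 0.4675
  C_12 = −[(-0.30)(0.65) − (-0.40)(-0.20)] = 0.2750
  C_13 = (-0.30)(-0.05) − (0.75)(-0.20) = 0.1650
  C_21 = −[(-0.15)(0.65) − (-0.10)(-0.05)] = 0.1025
  C_22 = (0.70)(0.65) − (-0.10)(-0.20) = 0.4350
  C_23 = −[(0.70)(-0.05) − (-0.15)(-0.20)] = 0.0650
  C_31 = (-0.15)(-0.40) − (-0.10)(0.75) = 0.1350
  C_32 = −[(0.70)(-0.40) − (-0.10)(-0.30)] = 0.3100
  C_33 = (0.70)(0.75) − (-0.15)(-0.30) = 0.4800
det(I−A) = Σ_j (I−A)_1j·C_1j = (0.70)(0.4675) + (-0.15)(0.2750) + (-0.10)(0.1650) = 0.2695
adj(I−A) = Cᵀ =
  [ 0.4675   0.1025   0.1350]
  [ 0.2750   0.4350   0.3100]
  [ 0.1650   0.0650   0.4800]
(I − A)⁻¹ = adj(I−A) / det(I−A) ≈
  [   1.7347     0.3803     0.5009]
  [   1.0204     1.6141     1.1503]
  [   0.6122     0.2412     1.7811]
x = (I − A)⁻¹ d = adj(I−A)·d / det(I−A), with det(I−A) = 0.2695:
  x_L = (0.4675·125 + 0.1025·550 + 0.1350·450) / 0.2695 = 175.5625 / 0.2695 ≈ 651.44
  x_T = (0.2750·125 + 0.4350·550 + 0.3100·450) / 0.2695 = 413.125 / 0.2695 ≈ 1532.93
  x_R = (0.1650·125 + 0.0650·550 + 0.4800·450) / 0.2695 = 272.375 / 0.2695 ≈ 1010.67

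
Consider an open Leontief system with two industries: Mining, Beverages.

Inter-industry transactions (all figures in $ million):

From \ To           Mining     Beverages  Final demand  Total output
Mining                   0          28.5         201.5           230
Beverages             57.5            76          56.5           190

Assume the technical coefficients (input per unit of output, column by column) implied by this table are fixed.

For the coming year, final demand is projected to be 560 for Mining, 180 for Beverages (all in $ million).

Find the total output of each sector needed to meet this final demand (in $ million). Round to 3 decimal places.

x_1 = 645.333, x_2 = 568.889

Technical coefficients a_ij = z_ij / X_j:
  a_11 = 0/230 = 0.00, a_21 = 57.5/230 = 0.25
  a_12 = 28.5/190 = 0.15, a_22 = 76/190 = 0.40
I − A =
  [   1.00    -0.15]
  [  -0.25     0.60]
det(I−A) = (1.00)(0.60) − (-0.15)(-0.25) = 0.5625
adj(I−A) = [[0.60, 0.15], [0.25, 1.00]]
(I − A)⁻¹ = adj(I−A) / det(I−A) ≈
  [   1.0667     0.2667]
  [   0.4444     1.7778]
x = (I − A)⁻¹ d = adj(I−A)·d / det(I−A), with det(I−A) = 0.5625:
  x_1 = (0.60·560 + 0.15·180) / 0.5625 = 363.00 / 0.5625 ≈ 645.333
  x_2 = (0.25·560 + 1.00·180) / 0.5625 = 320.00 / 0.5625 ≈ 568.889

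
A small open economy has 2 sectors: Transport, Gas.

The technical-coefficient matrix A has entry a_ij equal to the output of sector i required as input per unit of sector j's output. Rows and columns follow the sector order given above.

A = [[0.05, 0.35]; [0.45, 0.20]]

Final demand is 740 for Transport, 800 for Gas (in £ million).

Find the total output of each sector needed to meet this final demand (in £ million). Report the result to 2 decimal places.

x_1 = 1447.30, x_2 = 1814.11

I − A =
  [   0.95    -0.35]
  [  -0.45     0.80]
det(I−A) = (0.95)(0.80) − (-0.35)(-0.45) = 0.6025
adj(I−A) = [[0.80, 0.35], [0.45, 0.95]]
(I − A)⁻¹ = adj(I−A) / det(I−A) ≈
  [   1.3278     0.5809]
  [   0.7469     1.5768]
x = (I − A)⁻¹ d = adj(I−A)·d / det(I−A), with det(I−A) = 0.6025:
  x_1 = (0.80·740 + 0.35·800) / 0.6025 = 872.00 / 0.6025 ≈ 1447.30
  x_2 = (0.45·740 + 0.95·800) / 0.6025 = 1093.00 / 0.6025 ≈ 1814.11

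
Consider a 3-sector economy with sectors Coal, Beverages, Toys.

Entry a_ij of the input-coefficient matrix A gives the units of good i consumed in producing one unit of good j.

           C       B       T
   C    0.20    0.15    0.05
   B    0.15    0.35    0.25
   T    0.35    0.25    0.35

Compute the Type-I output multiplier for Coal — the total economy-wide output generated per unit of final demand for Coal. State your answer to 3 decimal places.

I − A =
  [   0.80    -0.15    -0.05]
  [  -0.15     0.65    -0.25]
  [  -0.35    -0.25     0.65]
Cofactors of I−A, C_ij = (−1)^(i+j)·(minor ij) (rows/columns in the sector order above):
  C_11 = (0.65)(0.65) − (-0.25)(-0.25) = 0.3600
  C_12 = −[(-0.15)(0.65) − (-0.25)(-0.35)] = 0.1850
  C_13 = (-0.15)(-0.25) − (0.65)(-0.35) = 0.2650
  C_21 = −[(-0.15)(0.65) − (-0.05)(-0.25)] = 0.1100
  C_22 = (0.80)(0.65) − (-0.05)(-0.35) = 0.5025
  C_23 = −[(0.80)(-0.25) − (-0.15)(-0.35)] = 0.2525
  C_31 = (-0.15)(-0.25) − (-0.05)(0.65) = 0.0700
  C_32 = −[(0.80)(-0.25) − (-0.05)(-0.15)] = 0.2075
  C_33 = (0.80)(0.65) − (-0.15)(-0.15) = 0.4975
det(I−A) = Σ_j (I−A)_1j·C_1j = (0.80)(0.3600) + (-0.15)(0.1850) + (-0.05)(0.2650) = 0.2470
adj(I−A) = Cᵀ =
  [ 0.3600   0.1100   0.0700]
  [ 0.1850   0.5025   0.2075]
  [ 0.2650   0.2525   0.4975]
(I − A)⁻¹ = adj(I−A) / det(I−A) ≈
  [   1.4575     0.4453     0.2834]
  [   0.7490     2.0344     0.8401]
  [   1.0729     1.0223     2.0142]
The output multiplier for sector j is the column-j sum of the Leontief inverse (I − A)⁻¹ = adj(I−A) / det(I−A).
Column C of adj(I−A): (0.3600, 0.1850, 0.2650); det(I−A) = 0.2470.
m_C = (0.3600 + 0.1850 + 0.2650) / 0.2470 = 0.81 / 0.2470 ≈ 3.279.

m_C = 3.279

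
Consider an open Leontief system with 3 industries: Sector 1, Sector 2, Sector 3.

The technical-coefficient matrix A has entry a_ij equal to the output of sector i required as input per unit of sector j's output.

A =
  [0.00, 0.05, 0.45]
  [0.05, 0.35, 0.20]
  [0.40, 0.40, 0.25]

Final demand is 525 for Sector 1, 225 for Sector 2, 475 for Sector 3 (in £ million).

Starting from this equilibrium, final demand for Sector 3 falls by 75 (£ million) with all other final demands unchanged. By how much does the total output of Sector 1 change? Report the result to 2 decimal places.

Δx_1 = -82.31

I − A =
  [   1.00    -0.05    -0.45]
  [  -0.05     0.65    -0.20]
  [  -0.40    -0.40     0.75]
Cofactors of I−A, C_ij = (−1)^(i+j)·(minor ij) (rows/columns in the sector order above):
  C_11 = (0.65)(0.75) − (-0.20)(-0.40) = 0.4075
  C_12 = −[(-0.05)(0.75) − (-0.20)(-0.40)] = 0.1175
  C_13 = (-0.05)(-0.40) − (0.65)(-0.40) = 0.2800
  C_21 = −[(-0.05)(0.75) − (-0.45)(-0.40)] = 0.2175
  C_22 = (1.00)(0.75) − (-0.45)(-0.40) = 0.5700
  C_23 = −[(1.00)(-0.40) − (-0.05)(-0.40)] = 0.4200
  C_31 = (-0.05)(-0.20) − (-0.45)(0.65) = 0.3025
  C_32 = −[(1.00)(-0.20) − (-0.45)(-0.05)] = 0.2225
  C_33 = (1.00)(0.65) − (-0.05)(-0.05) = 0.6475
det(I−A) = Σ_j (I−A)_1j·C_1j = (1.00)(0.4075) + (-0.05)(0.1175) + (-0.45)(0.2800) = 0.275625
adj(I−A) = Cᵀ =
  [ 0.4075   0.2175   0.3025]
  [ 0.1175   0.5700   0.2225]
  [ 0.2800   0.4200   0.6475]
(I − A)⁻¹ = adj(I−A) / det(I−A) ≈
  [   1.4785     0.7891     1.0975]
  [   0.4263     2.0680     0.8073]
  [   1.0159     1.5238     2.3492]
Δx = (I − A)⁻¹ Δd with Δd having -75 in the Sector 3 component and 0 elsewhere.
So Δx_1 = L_13 · (-75), where L_13 = adj(I−A)_13 / det(I−A) = 0.3025 / 0.275625.
Δx_1 = 0.3025 × (-75) / 0.275625 = -22.6875 / 0.275625 ≈ -82.31.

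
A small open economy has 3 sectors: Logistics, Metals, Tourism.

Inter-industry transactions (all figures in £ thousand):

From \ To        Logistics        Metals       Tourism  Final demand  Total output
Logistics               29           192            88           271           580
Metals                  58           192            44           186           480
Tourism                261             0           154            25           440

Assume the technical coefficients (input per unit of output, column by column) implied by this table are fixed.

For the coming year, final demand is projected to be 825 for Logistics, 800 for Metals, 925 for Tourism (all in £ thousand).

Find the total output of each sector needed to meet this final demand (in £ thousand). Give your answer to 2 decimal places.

Technical coefficients a_ij = z_ij / X_j:
  a_LL = 29/580 = 0.05, a_ML = 58/580 = 0.10, a_TL = 261/580 = 0.45
  a_LM = 192/480 = 0.40, a_MM = 192/480 = 0.40, a_TM = 0/480 = 0.00
  a_LT = 88/440 = 0.20, a_MT = 44/440 = 0.10, a_TT = 154/440 = 0.35
I − A =
  [   0.95    -0.40    -0.20]
  [  -0.10     0.60    -0.10]
  [  -0.45     0.00     0.65]
Cofactors of I−A, C_ij = (−1)^(i+j)·(minor ij) (rows/columns in the sector order above):
  C_11 = (0.60)(0.65) − (-0.10)(0.00) = 0.3900
  C_12 = −[(-0.10)(0.65) − (-0.10)(-0.45)] = 0.1100
  C_13 = (-0.10)(0.00) − (0.60)(-0.45) = 0.2700
  C_21 = −[(-0.40)(0.65) − (-0.20)(0.00)] = 0.2600
  C_22 = (0.95)(0.65) − (-0.20)(-0.45) = 0.5275
  C_23 = −[(0.95)(0.00) − (-0.40)(-0.45)] = 0.1800
  C_31 = (-0.40)(-0.10) − (-0.20)(0.60) = 0.1600
  C_32 = −[(0.95)(-0.10) − (-0.20)(-0.10)] = 0.1150
  C_33 = (0.95)(0.60) − (-0.40)(-0.10) = 0.5300
det(I−A) = Σ_j (I−A)_1j·C_1j = (0.95)(0.3900) + (-0.40)(0.1100) + (-0.20)(0.2700) = 0.2725
adj(I−A) = Cᵀ =
  [ 0.3900   0.2600   0.1600]
  [ 0.1100   0.5275   0.1150]
  [ 0.2700   0.1800   0.5300]
(I − A)⁻¹ = adj(I−A) / det(I−A) ≈
  [   1.4312     0.9541     0.5872]
  [   0.4037     1.9358     0.4220]
  [   0.9908     0.6606     1.9450]
x = (I − A)⁻¹ d = adj(I−A)·d / det(I−A), with det(I−A) = 0.2725:
  x_L = (0.3900·825 + 0.2600·800 + 0.1600·925) / 0.2725 = 677.75 / 0.2725 ≈ 2487.16
  x_M = (0.1100·825 + 0.5275·800 + 0.1150·925) / 0.2725 = 619.125 / 0.2725 ≈ 2272.02
  x_T = (0.2700·825 + 0.1800·800 + 0.5300·925) / 0.2725 = 857.00 / 0.2725 ≈ 3144.95

x_L = 2487.16, x_M = 2272.02, x_T = 3144.95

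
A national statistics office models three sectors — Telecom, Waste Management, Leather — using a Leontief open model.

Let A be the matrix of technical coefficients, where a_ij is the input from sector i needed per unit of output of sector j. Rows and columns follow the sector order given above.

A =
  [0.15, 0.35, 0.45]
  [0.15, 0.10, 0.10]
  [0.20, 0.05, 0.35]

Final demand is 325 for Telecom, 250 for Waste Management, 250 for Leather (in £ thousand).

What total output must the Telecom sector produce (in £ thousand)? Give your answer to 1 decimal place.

x_1 = 982.3

I − A =
  [   0.85    -0.35    -0.45]
  [  -0.15     0.90    -0.10]
  [  -0.20    -0.05     0.65]
Cofactors of I−A, C_ij = (−1)^(i+j)·(minor ij) (rows/columns in the sector order above):
  C_11 = (0.90)(0.65) − (-0.10)(-0.05) = 0.5800
  C_12 = −[(-0.15)(0.65) − (-0.10)(-0.20)] = 0.1175
  C_13 = (-0.15)(-0.05) − (0.90)(-0.20) = 0.1875
  C_21 = −[(-0.35)(0.65) − (-0.45)(-0.05)] = 0.2500
  C_22 = (0.85)(0.65) − (-0.45)(-0.20) = 0.4625
  C_23 = −[(0.85)(-0.05) − (-0.35)(-0.20)] = 0.1125
  C_31 = (-0.35)(-0.10) − (-0.45)(0.90) = 0.4400
  C_32 = −[(0.85)(-0.10) − (-0.45)(-0.15)] = 0.1525
  C_33 = (0.85)(0.90) − (-0.35)(-0.15) = 0.7125
det(I−A) = Σ_j (I−A)_1j·C_1j = (0.85)(0.5800) + (-0.35)(0.1175) + (-0.45)(0.1875) = 0.3675
adj(I−A) = Cᵀ =
  [ 0.5800   0.2500   0.4400]
  [ 0.1175   0.4625   0.1525]
  [ 0.1875   0.1125   0.7125]
(I − A)⁻¹ = adj(I−A) / det(I−A) ≈
  [   1.5782     0.6803     1.1973]
  [   0.3197     1.2585     0.4150]
  [   0.5102     0.3061     1.9388]
x = (I − A)⁻¹ d = adj(I−A)·d / det(I−A), with det(I−A) = 0.3675:
  x_1 = (0.5800·325 + 0.2500·250 + 0.4400·250) / 0.3675 = 361.00 / 0.3675 ≈ 982.3
  x_2 = (0.1175·325 + 0.4625·250 + 0.1525·250) / 0.3675 = 191.9375 / 0.3675 ≈ 522.3
  x_3 = (0.1875·325 + 0.1125·250 + 0.7125·250) / 0.3675 = 267.1875 / 0.3675 ≈ 727.0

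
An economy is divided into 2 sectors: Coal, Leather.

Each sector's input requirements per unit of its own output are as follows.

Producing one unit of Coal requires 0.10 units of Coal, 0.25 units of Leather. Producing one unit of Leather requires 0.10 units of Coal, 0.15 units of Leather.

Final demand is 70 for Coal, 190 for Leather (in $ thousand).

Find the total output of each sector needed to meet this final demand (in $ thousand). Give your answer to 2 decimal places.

I − A =
  [   0.90    -0.10]
  [  -0.25     0.85]
det(I−A) = (0.90)(0.85) − (-0.10)(-0.25) = 0.7400
adj(I−A) = [[0.85, 0.10], [0.25, 0.90]]
(I − A)⁻¹ = adj(I−A) / det(I−A) ≈
  [   1.1486     0.1351]
  [   0.3378     1.2162]
x = (I − A)⁻¹ d = adj(I−A)·d / det(I−A), with det(I−A) = 0.7400:
  x_C = (0.85·70 + 0.10·190) / 0.7400 = 78.50 / 0.7400 ≈ 106.08
  x_L = (0.25·70 + 0.90·190) / 0.7400 = 188.50 / 0.7400 ≈ 254.73

x_C = 106.08, x_L = 254.73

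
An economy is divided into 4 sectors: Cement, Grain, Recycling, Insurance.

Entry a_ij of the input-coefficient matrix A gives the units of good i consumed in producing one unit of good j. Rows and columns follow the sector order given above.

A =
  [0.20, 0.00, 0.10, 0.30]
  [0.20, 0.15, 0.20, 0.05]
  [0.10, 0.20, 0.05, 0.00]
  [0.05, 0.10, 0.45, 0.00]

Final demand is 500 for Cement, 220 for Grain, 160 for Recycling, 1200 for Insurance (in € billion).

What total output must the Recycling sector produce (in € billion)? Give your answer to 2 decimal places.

I − A =
  [   0.80     0.00    -0.10    -0.30]
  [  -0.20     0.85    -0.20    -0.05]
  [  -0.10    -0.20     0.95     0.00]
  [  -0.05    -0.10    -0.45     1.00]
Compute the cofactors C_ij = (−1)^(i+j)·(3×3 minor ij) of I−A; the adjugate is their transpose:
adj(I−A) = Cᵀ =
  [ 0.758250   0.075500   0.205250   0.231250]
  [ 0.214625   0.722250   0.222250   0.100500]
  [ 0.125000   0.160000   0.657250   0.045500]
  [ 0.115625   0.148000   0.328250   0.601500]
det(I−A) = Σ_j (I−A)_1j·C_1j = (0.80)(0.758250) + (0.00)(0.214625) + (-0.10)(0.125000) + (-0.30)(0.115625) = 0.5594125
(I − A)⁻¹ = adj(I−A) / det(I−A) ≈
  [   1.3554     0.1350     0.3669     0.4134]
  [   0.3837     1.2911     0.3973     0.1797]
  [   0.2234     0.2860     1.1749     0.0813]
  [   0.2067     0.2646     0.5868     1.0752]
x = (I − A)⁻¹ d = adj(I−A)·d / det(I−A), with det(I−A) = 0.5594125:
  x_1 = (0.758250·500 + 0.075500·220 + 0.205250·160 + 0.231250·1200) / 0.5594125 = 706.075 / 0.5594125 ≈ 1262.17
  x_2 = (0.214625·500 + 0.722250·220 + 0.222250·160 + 0.100500·1200) / 0.5594125 = 422.3675 / 0.5594125 ≈ 755.02
  x_3 = (0.125000·500 + 0.160000·220 + 0.657250·160 + 0.045500·1200) / 0.5594125 = 257.46 / 0.5594125 ≈ 460.23
  x_4 = (0.115625·500 + 0.148000·220 + 0.328250·160 + 0.601500·1200) / 0.5594125 = 864.6925 / 0.5594125 ≈ 1545.72

x_3 = 460.23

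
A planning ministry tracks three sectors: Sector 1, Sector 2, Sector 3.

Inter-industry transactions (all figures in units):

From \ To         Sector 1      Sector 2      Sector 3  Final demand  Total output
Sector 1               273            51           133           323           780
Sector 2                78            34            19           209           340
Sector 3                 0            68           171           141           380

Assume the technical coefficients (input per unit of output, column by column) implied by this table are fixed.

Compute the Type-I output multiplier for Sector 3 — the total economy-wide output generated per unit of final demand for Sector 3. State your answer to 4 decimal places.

m_3 = 3.2000

Technical coefficients a_ij = z_ij / X_j:
  a_11 = 273/780 = 0.35, a_21 = 78/780 = 0.10, a_31 = 0/780 = 0.00
  a_12 = 51/340 = 0.15, a_22 = 34/340 = 0.10, a_32 = 68/340 = 0.20
  a_13 = 133/380 = 0.35, a_23 = 19/380 = 0.05, a_33 = 171/380 = 0.45
I − A =
  [   0.65    -0.15    -0.35]
  [  -0.10     0.90    -0.05]
  [   0.00    -0.20     0.55]
Cofactors of I−A, C_ij = (−1)^(i+j)·(minor ij) (rows/columns in the sector order above):
  C_11 = (0.90)(0.55) − (-0.05)(-0.20) = 0.4850
  C_12 = −[(-0.10)(0.55) − (-0.05)(0.00)] = 0.0550
  C_13 = (-0.10)(-0.20) − (0.90)(0.00) = 0.0200
  C_21 = −[(-0.15)(0.55) − (-0.35)(-0.20)] = 0.1525
  C_22 = (0.65)(0.55) − (-0.35)(0.00) = 0.3575
  C_23 = −[(0.65)(-0.20) − (-0.15)(0.00)] = 0.1300
  C_31 = (-0.15)(-0.05) − (-0.35)(0.90) = 0.3225
  C_32 = −[(0.65)(-0.05) − (-0.35)(-0.10)] = 0.0675
  C_33 = (0.65)(0.90) − (-0.15)(-0.10) = 0.5700
det(I−A) = Σ_j (I−A)_1j·C_1j = (0.65)(0.4850) + (-0.15)(0.0550) + (-0.35)(0.0200) = 0.3000
adj(I−A) = Cᵀ =
  [ 0.4850   0.1525   0.3225]
  [ 0.0550   0.3575   0.0675]
  [ 0.0200   0.1300   0.5700]
(I − A)⁻¹ = adj(I−A) / det(I−A) ≈
  [   1.61667     0.50833     1.07500]
  [   0.18333     1.19167     0.22500]
  [   0.06667     0.43333     1.90000]
The output multiplier for sector j is the column-j sum of the Leontief inverse (I − A)⁻¹ = adj(I−A) / det(I−A).
Column 3 of adj(I−A): (0.3225, 0.0675, 0.5700); det(I−A) = 0.3000.
m_3 = (0.3225 + 0.0675 + 0.5700) / 0.3000 = 0.96 / 0.3000 = 3.2000.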